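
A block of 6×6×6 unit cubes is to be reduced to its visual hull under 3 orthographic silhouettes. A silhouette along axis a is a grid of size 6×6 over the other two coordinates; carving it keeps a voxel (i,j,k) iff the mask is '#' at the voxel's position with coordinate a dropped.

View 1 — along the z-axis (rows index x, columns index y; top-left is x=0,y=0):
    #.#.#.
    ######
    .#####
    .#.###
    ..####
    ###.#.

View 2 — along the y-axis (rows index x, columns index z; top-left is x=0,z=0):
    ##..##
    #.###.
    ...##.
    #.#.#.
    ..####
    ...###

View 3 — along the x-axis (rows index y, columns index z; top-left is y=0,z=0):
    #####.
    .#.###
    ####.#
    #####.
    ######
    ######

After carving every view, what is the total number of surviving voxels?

remaining voxels: 74

initial block: 6^3 = 216
V1 z: intersect with XY mask (26 set) -- 156 left
V2 y: intersect with XZ mask (20 set) -- 86 left
V3 x: intersect with YZ mask (31 set) -- 74 left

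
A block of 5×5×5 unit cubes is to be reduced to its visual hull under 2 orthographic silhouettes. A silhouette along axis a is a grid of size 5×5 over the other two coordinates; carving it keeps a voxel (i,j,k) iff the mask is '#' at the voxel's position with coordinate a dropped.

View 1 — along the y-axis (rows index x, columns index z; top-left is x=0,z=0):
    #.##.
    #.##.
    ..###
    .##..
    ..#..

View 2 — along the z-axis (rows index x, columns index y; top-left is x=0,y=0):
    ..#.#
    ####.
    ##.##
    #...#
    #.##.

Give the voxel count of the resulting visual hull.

|visual hull| = 37

start: 5×5×5 = 125 voxels
after view 1 [y-axis, 12 of 25 cells solid] → remaining = 60
after view 2 [z-axis, 15 of 25 cells solid] → remaining = 37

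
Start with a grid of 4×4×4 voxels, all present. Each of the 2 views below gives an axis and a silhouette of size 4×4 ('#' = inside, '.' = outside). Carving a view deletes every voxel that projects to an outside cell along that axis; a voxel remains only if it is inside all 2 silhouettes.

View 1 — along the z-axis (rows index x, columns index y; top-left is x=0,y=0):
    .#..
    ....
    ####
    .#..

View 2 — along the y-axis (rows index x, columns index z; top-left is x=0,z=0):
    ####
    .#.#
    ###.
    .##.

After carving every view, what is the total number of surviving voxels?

|visual hull| = 18

before carving: 64 voxels (4×4×4)
step 1: project along z, AND mask (6/16) → |grid| = 24
step 2: project along y, AND mask (11/16) → |grid| = 18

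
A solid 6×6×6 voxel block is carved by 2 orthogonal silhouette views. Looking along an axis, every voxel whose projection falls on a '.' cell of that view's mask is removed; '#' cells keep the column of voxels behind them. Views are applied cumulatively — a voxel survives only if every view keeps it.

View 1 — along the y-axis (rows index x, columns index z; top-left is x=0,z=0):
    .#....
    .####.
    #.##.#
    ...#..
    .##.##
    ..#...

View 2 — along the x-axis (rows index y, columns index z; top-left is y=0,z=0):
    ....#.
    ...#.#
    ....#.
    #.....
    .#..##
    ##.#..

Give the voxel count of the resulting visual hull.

|visual hull| = 24

start: 6×6×6 = 216 voxels
  1. axis=1 (XZ plane), |mask|=15  ⇒  voxels=90
  2. axis=0 (YZ plane), |mask|=11  ⇒  voxels=24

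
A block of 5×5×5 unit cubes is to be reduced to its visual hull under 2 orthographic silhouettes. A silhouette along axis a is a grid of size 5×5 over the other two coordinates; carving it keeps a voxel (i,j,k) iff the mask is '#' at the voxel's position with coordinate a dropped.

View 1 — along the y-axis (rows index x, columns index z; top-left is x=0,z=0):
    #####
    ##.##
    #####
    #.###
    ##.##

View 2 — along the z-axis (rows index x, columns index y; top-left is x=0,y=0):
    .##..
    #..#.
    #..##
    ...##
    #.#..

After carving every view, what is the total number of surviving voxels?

voxel count = 49

before carving: 125 voxels (5×5×5)
  1. axis=1 (XZ plane), |mask|=22  ⇒  voxels=110
  2. axis=2 (XY plane), |mask|=11  ⇒  voxels=49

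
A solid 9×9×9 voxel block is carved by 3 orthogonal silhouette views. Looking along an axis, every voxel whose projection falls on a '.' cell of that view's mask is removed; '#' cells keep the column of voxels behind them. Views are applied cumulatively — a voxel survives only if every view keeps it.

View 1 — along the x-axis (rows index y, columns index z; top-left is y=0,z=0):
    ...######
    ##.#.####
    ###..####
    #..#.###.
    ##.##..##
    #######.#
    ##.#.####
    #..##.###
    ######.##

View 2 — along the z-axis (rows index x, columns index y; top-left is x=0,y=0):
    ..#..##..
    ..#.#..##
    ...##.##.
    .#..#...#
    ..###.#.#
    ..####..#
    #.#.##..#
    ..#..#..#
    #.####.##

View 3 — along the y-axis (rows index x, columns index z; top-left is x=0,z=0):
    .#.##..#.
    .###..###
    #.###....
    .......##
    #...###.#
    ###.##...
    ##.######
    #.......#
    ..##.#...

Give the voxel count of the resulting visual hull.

start: 9×9×9 = 729 voxels
after view 1 [x-axis, 60 of 81 cells solid] → remaining = 540
after view 2 [z-axis, 39 of 81 cells solid] → remaining = 265
after view 3 [y-axis, 39 of 81 cells solid] → remaining = 131

131 voxels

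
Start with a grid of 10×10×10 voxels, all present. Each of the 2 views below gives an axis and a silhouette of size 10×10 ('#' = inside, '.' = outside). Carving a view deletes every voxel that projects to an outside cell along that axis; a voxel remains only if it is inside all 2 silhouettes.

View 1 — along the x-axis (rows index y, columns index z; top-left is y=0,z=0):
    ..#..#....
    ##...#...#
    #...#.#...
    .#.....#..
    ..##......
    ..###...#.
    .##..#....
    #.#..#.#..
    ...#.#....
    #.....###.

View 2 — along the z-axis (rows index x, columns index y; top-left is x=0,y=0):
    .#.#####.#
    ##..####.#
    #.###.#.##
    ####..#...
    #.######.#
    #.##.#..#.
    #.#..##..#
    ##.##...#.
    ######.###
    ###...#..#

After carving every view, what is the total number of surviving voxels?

remaining voxels: 186

start: 10×10×10 = 1000 voxels
[1] x-view keeps 30 columns → grid now 300
[2] z-view keeps 63 columns → grid now 186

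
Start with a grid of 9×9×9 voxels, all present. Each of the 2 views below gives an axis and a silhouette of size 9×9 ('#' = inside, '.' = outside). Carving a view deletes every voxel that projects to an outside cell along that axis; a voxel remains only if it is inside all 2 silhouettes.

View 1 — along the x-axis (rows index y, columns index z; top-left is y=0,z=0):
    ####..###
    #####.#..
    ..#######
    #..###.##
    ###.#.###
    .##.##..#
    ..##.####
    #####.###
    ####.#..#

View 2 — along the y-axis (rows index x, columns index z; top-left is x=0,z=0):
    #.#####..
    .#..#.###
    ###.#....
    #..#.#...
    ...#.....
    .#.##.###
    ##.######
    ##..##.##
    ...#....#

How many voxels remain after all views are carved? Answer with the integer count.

full grid |V| = 729
carve view 1 (along x, YZ-mask fill 58/81): 522 voxels remain
carve view 2 (along y, XZ-mask fill 41/81): 262 voxels remain

remaining voxels: 262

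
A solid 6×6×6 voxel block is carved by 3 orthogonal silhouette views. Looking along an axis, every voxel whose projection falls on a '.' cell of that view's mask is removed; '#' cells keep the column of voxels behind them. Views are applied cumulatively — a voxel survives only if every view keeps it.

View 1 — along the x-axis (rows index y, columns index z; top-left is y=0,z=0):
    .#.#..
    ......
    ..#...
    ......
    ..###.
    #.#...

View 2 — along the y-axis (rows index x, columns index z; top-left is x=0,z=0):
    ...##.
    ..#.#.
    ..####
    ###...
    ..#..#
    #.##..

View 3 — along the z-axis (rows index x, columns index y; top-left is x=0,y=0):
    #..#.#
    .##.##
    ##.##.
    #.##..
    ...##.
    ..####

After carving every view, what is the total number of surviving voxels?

start: 6×6×6 = 216 voxels
  1. axis=0 (YZ plane), |mask|=8  ⇒  voxels=48
  2. axis=1 (XZ plane), |mask|=16  ⇒  voxels=27
  3. axis=2 (XY plane), |mask|=20  ⇒  voxels=17

remaining voxels: 17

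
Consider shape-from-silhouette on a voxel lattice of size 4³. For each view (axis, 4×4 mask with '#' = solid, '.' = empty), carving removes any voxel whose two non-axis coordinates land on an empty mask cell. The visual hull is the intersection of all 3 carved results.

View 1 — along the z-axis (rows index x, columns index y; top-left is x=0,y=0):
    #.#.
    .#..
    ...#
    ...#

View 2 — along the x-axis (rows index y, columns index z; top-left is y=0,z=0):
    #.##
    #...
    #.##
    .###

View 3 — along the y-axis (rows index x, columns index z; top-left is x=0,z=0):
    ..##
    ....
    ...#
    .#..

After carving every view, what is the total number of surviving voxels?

full grid |V| = 64
V1 z: intersect with XY mask (5 set) -- 20 left
V2 x: intersect with YZ mask (10 set) -- 13 left
V3 y: intersect with XZ mask (4 set) -- 6 left

remaining voxels: 6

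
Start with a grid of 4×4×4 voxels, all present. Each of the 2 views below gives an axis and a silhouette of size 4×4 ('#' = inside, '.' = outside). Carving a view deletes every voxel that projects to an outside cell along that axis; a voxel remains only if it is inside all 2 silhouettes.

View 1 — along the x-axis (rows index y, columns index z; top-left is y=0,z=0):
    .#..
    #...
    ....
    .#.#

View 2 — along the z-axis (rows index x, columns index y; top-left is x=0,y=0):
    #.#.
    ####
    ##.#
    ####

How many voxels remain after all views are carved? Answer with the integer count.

13 voxels

before carving: 64 voxels (4×4×4)
V1 x: intersect with YZ mask (4 set) -- 16 left
V2 z: intersect with XY mask (13 set) -- 13 left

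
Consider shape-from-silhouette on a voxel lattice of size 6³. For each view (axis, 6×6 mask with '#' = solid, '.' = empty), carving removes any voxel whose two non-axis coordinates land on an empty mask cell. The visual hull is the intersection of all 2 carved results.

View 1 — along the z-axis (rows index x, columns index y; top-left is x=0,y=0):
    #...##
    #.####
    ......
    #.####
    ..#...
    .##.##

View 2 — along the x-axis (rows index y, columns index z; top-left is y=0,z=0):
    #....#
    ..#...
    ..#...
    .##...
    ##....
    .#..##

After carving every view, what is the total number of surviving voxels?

35 voxels

start: 6×6×6 = 216 voxels
after view 1 [z-axis, 18 of 36 cells solid] → remaining = 108
after view 2 [x-axis, 11 of 36 cells solid] → remaining = 35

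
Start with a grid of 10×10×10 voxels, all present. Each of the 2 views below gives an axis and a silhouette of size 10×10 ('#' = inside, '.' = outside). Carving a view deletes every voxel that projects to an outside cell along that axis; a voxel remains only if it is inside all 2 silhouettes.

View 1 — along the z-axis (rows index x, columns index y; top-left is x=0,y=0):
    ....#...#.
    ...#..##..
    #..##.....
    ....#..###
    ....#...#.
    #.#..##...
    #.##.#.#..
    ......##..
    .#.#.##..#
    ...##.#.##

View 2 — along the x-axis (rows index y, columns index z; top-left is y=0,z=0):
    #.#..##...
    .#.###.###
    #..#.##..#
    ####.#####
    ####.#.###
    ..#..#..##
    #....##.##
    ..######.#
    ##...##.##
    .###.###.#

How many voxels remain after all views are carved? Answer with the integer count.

remaining voxels: 224

initial block: 10^3 = 1000
  1. axis=2 (XY plane), |mask|=35  ⇒  voxels=350
  2. axis=0 (YZ plane), |mask|=62  ⇒  voxels=224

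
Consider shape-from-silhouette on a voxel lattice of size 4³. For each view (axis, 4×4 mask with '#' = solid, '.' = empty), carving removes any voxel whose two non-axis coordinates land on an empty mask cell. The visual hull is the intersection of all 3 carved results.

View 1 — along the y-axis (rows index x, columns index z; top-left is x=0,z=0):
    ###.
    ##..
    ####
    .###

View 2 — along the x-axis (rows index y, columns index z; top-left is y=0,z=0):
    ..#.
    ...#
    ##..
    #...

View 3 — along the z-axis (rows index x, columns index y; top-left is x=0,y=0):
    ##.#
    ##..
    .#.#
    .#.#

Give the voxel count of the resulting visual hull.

voxel count = 5

start: 4×4×4 = 64 voxels
step 1: project along y, AND mask (12/16) → |grid| = 48
step 2: project along x, AND mask (5/16) → |grid| = 15
step 3: project along z, AND mask (9/16) → |grid| = 5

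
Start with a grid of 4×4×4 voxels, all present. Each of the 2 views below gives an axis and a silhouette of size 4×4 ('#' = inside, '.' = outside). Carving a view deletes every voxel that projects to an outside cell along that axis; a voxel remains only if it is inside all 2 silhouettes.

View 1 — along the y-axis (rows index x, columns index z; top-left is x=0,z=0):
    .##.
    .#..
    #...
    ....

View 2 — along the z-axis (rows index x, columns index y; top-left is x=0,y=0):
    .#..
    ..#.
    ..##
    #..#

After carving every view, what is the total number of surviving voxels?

start: 4×4×4 = 64 voxels
  1. axis=1 (XZ plane), |mask|=4  ⇒  voxels=16
  2. axis=2 (XY plane), |mask|=6  ⇒  voxels=5

5 voxels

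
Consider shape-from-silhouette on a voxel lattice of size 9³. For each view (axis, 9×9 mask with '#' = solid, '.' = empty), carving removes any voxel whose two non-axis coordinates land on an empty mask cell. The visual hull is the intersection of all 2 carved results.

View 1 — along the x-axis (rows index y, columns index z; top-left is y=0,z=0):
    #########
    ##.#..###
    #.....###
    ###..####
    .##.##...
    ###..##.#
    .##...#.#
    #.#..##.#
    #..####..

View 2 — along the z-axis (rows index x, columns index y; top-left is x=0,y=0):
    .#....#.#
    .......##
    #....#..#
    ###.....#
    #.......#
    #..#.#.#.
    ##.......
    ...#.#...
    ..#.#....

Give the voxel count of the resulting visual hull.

before carving: 729 voxels (9×9×9)
  1. axis=0 (YZ plane), |mask|=50  ⇒  voxels=450
  2. axis=2 (XY plane), |mask|=24  ⇒  voxels=146

remaining voxels: 146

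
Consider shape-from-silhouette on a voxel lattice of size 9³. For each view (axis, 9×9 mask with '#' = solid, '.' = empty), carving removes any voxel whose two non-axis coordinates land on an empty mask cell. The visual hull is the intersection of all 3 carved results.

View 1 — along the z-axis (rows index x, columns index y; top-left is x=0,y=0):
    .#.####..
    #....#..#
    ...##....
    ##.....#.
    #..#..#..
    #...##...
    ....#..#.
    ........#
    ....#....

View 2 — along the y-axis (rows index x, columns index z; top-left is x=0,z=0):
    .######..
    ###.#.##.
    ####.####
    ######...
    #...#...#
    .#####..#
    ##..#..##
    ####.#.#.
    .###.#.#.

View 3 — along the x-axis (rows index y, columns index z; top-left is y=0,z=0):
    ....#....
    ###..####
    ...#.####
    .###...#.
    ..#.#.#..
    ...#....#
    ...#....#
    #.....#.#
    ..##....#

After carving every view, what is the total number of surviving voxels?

|visual hull| = 39

initial block: 9^3 = 729
  1. axis=2 (XY plane), |mask|=23  ⇒  voxels=207
  2. axis=1 (XZ plane), |mask|=51  ⇒  voxels=130
  3. axis=0 (YZ plane), |mask|=30  ⇒  voxels=39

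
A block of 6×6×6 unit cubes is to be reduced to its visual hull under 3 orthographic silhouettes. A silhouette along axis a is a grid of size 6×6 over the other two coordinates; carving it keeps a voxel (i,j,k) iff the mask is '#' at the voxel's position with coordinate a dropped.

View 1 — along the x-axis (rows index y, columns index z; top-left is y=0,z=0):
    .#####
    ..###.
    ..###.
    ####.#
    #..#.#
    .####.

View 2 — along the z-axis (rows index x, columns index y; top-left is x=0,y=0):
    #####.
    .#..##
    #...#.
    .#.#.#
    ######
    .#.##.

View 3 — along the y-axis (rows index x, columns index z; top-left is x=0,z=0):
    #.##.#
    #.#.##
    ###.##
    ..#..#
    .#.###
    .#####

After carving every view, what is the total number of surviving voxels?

voxel count = 55

full grid |V| = 216
  1. axis=0 (YZ plane), |mask|=23  ⇒  voxels=138
  2. axis=2 (XY plane), |mask|=22  ⇒  voxels=83
  3. axis=1 (XZ plane), |mask|=24  ⇒  voxels=55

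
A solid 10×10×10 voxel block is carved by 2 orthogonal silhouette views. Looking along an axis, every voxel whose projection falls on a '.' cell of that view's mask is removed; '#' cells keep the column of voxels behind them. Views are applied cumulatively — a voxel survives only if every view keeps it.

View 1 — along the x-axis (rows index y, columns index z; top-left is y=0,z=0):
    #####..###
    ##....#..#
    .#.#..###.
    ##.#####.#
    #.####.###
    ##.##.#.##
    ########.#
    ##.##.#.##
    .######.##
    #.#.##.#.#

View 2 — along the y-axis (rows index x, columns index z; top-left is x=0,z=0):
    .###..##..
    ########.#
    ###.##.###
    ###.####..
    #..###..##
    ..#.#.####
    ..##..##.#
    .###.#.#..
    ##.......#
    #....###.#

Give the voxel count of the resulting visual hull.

start: 10×10×10 = 1000 voxels
[1] x-view keeps 70 columns → grid now 700
[2] y-view keeps 59 columns → grid now 412

remaining voxels: 412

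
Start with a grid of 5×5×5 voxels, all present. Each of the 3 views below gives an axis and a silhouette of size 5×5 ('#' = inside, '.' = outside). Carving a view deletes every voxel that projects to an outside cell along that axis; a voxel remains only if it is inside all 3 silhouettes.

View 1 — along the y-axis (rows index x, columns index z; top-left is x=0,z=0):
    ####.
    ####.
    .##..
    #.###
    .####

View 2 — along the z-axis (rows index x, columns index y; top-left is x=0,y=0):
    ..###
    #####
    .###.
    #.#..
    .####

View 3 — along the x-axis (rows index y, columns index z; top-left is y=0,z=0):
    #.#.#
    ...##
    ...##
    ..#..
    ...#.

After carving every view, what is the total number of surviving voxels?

initial block: 5^3 = 125
carve view 1 (along y, XZ-mask fill 18/25): 90 voxels remain
carve view 2 (along z, XY-mask fill 17/25): 62 voxels remain
carve view 3 (along x, YZ-mask fill 9/25): 21 voxels remain

voxel count = 21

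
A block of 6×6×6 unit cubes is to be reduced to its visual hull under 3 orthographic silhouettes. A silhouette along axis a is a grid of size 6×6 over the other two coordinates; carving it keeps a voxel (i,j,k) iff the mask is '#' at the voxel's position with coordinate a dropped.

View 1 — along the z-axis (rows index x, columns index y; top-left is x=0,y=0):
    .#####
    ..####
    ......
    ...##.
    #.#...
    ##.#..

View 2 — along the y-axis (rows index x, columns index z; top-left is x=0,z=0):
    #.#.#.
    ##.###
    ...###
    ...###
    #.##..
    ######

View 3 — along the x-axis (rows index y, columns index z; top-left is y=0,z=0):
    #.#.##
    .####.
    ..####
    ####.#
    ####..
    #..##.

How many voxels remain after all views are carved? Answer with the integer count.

start: 6×6×6 = 216 voxels
V1 z: intersect with XY mask (16 set) -- 96 left
V2 y: intersect with XZ mask (23 set) -- 65 left
V3 x: intersect with YZ mask (24 set) -- 43 left

voxel count = 43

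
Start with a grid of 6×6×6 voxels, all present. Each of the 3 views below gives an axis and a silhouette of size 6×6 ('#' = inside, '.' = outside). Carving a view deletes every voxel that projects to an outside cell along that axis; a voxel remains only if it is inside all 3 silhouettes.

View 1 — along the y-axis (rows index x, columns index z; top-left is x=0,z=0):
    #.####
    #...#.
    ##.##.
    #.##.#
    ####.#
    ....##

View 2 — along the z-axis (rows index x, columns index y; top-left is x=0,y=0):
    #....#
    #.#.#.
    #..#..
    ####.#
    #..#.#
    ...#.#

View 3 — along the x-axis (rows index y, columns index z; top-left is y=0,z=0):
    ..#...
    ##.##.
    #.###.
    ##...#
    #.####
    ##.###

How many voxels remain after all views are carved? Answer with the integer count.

33 voxels

before carving: 216 voxels (6×6×6)
  1. axis=1 (XZ plane), |mask|=22  ⇒  voxels=132
  2. axis=2 (XY plane), |mask|=17  ⇒  voxels=63
  3. axis=0 (YZ plane), |mask|=22  ⇒  voxels=33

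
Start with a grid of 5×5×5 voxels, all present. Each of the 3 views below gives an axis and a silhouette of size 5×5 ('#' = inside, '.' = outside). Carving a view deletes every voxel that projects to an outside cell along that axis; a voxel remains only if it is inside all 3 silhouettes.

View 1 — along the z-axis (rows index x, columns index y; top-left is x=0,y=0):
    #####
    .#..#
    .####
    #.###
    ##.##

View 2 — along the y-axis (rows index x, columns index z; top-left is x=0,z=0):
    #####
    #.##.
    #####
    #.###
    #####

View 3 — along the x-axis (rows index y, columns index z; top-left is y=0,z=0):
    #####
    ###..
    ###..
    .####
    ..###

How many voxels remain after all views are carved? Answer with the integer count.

|visual hull| = 62

full grid |V| = 125
after view 1 [z-axis, 19 of 25 cells solid] → remaining = 95
after view 2 [y-axis, 22 of 25 cells solid] → remaining = 87
after view 3 [x-axis, 18 of 25 cells solid] → remaining = 62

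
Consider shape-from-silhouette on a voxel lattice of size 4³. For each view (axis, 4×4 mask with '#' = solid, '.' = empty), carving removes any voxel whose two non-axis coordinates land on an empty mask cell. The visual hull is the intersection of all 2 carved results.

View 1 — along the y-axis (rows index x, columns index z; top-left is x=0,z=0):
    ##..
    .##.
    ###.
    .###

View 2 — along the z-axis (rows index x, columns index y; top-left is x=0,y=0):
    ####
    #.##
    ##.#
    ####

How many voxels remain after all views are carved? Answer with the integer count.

|visual hull| = 35

full grid |V| = 64
step 1: project along y, AND mask (10/16) → |grid| = 40
step 2: project along z, AND mask (14/16) → |grid| = 35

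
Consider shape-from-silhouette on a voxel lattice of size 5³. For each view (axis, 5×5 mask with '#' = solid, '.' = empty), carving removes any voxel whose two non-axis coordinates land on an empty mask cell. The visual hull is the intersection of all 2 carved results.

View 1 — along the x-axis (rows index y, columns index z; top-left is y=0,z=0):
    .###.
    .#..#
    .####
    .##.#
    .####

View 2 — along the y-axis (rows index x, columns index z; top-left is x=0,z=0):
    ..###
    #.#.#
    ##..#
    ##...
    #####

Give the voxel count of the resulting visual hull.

remaining voxels: 49

before carving: 125 voxels (5×5×5)
V1 x: intersect with YZ mask (16 set) -- 80 left
V2 y: intersect with XZ mask (16 set) -- 49 left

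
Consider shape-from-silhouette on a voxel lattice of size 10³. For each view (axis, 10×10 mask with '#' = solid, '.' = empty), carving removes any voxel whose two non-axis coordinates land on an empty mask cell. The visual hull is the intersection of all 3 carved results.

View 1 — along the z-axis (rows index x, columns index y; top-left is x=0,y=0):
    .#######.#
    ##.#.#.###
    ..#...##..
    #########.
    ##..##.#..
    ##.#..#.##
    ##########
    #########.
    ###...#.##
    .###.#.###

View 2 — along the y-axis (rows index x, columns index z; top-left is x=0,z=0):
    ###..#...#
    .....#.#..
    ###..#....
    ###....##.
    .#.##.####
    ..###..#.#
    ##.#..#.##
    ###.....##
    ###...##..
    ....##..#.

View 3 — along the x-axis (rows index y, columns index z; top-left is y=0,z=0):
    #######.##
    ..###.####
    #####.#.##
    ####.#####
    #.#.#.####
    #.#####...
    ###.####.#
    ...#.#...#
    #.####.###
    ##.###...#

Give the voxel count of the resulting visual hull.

233 voxels

full grid |V| = 1000
after view 1 [z-axis, 70 of 100 cells solid] → remaining = 700
after view 2 [y-axis, 47 of 100 cells solid] → remaining = 332
after view 3 [x-axis, 71 of 100 cells solid] → remaining = 233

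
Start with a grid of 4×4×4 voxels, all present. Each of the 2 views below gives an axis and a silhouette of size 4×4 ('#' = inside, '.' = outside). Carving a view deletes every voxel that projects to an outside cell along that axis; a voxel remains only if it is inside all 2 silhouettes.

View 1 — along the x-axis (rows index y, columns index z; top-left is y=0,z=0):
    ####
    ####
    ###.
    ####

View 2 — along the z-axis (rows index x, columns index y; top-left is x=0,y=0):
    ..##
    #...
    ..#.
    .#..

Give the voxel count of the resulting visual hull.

before carving: 64 voxels (4×4×4)
carve view 1 (along x, YZ-mask fill 15/16): 60 voxels remain
carve view 2 (along z, XY-mask fill 5/16): 18 voxels remain

18 voxels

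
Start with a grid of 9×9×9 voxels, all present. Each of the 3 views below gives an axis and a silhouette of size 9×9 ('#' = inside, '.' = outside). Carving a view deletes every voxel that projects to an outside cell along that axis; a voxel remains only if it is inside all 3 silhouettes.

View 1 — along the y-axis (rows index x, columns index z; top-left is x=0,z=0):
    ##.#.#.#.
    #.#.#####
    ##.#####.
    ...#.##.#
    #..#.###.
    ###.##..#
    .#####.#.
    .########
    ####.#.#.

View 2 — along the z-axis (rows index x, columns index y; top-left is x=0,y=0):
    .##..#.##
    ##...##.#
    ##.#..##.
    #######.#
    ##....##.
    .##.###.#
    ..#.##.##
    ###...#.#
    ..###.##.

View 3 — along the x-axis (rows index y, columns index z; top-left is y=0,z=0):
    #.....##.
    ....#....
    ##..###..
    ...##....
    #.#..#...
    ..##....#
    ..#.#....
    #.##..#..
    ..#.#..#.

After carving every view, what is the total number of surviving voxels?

remaining voxels: 90

full grid |V| = 729
V1 y: intersect with XZ mask (54 set) -- 486 left
V2 z: intersect with XY mask (48 set) -- 283 left
V3 x: intersect with YZ mask (26 set) -- 90 left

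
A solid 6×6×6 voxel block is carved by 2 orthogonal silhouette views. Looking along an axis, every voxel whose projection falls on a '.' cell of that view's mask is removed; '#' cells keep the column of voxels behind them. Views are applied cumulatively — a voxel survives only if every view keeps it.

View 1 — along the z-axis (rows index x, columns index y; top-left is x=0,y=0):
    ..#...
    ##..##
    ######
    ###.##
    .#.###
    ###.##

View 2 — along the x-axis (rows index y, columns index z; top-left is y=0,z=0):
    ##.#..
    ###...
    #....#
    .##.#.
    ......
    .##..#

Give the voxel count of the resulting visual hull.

full grid |V| = 216
carve view 1 (along z, XY-mask fill 25/36): 150 voxels remain
carve view 2 (along x, YZ-mask fill 14/36): 56 voxels remain

|visual hull| = 56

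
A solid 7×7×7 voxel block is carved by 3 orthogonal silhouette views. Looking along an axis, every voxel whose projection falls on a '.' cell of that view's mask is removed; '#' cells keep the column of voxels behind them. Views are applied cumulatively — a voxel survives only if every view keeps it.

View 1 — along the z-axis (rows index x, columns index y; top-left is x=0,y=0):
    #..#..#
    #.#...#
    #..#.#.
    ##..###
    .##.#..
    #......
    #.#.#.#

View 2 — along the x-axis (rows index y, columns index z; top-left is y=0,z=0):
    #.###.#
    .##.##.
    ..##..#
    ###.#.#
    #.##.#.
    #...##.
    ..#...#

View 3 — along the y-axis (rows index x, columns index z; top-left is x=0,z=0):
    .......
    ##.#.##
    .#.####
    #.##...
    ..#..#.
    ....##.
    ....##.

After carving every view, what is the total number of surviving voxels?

|visual hull| = 31

full grid |V| = 343
after view 1 [z-axis, 22 of 49 cells solid] → remaining = 154
after view 2 [x-axis, 26 of 49 cells solid] → remaining = 83
after view 3 [y-axis, 19 of 49 cells solid] → remaining = 31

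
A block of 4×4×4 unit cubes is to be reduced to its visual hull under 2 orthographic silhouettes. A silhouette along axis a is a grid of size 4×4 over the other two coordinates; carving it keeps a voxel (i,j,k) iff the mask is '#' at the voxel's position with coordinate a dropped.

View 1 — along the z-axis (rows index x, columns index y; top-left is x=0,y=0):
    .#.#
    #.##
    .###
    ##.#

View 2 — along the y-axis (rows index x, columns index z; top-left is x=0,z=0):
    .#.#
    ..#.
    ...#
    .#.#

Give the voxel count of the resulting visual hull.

full grid |V| = 64
  1. axis=2 (XY plane), |mask|=11  ⇒  voxels=44
  2. axis=1 (XZ plane), |mask|=6  ⇒  voxels=16

|visual hull| = 16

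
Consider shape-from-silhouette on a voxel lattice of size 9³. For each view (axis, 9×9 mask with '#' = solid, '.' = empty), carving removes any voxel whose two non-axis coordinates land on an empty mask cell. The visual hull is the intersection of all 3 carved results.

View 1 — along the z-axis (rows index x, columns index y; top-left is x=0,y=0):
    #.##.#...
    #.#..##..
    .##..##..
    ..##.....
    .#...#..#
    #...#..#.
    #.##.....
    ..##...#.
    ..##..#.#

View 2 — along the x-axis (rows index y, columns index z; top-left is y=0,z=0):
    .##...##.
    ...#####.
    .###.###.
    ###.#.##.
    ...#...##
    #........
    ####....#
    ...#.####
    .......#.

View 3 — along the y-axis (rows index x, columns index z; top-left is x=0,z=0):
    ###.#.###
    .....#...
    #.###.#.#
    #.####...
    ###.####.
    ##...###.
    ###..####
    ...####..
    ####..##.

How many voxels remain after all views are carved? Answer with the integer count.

initial block: 9^3 = 729
step 1: project along z, AND mask (30/81) → |grid| = 270
step 2: project along x, AND mask (36/81) → |grid| = 132
step 3: project along y, AND mask (48/81) → |grid| = 83

remaining voxels: 83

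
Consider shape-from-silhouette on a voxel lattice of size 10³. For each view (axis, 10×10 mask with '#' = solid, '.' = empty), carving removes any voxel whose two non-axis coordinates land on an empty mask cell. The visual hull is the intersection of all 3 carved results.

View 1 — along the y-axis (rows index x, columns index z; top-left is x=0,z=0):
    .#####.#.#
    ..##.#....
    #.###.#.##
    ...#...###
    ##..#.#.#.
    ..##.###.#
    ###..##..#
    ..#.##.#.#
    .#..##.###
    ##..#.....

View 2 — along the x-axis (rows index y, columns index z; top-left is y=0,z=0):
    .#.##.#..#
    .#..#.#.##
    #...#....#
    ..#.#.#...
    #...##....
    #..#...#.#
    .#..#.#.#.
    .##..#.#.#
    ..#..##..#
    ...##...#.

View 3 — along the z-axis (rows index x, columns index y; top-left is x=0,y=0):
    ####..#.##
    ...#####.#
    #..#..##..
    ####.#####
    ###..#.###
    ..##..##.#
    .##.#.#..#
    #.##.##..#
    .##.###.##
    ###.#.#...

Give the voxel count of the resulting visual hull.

start: 10×10×10 = 1000 voxels
[1] y-view keeps 52 columns → grid now 520
[2] x-view keeps 39 columns → grid now 209
[3] z-view keeps 61 columns → grid now 119

voxel count = 119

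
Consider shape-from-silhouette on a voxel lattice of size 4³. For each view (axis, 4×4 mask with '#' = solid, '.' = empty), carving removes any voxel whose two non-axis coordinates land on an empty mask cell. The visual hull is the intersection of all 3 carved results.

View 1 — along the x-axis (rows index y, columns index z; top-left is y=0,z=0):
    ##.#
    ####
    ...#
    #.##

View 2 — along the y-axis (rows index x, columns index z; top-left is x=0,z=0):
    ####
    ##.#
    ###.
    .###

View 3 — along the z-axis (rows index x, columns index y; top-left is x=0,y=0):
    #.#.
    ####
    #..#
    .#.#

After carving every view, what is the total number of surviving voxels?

before carving: 64 voxels (4×4×4)
[1] x-view keeps 11 columns → grid now 44
[2] y-view keeps 13 columns → grid now 35
[3] z-view keeps 10 columns → grid now 22

|visual hull| = 22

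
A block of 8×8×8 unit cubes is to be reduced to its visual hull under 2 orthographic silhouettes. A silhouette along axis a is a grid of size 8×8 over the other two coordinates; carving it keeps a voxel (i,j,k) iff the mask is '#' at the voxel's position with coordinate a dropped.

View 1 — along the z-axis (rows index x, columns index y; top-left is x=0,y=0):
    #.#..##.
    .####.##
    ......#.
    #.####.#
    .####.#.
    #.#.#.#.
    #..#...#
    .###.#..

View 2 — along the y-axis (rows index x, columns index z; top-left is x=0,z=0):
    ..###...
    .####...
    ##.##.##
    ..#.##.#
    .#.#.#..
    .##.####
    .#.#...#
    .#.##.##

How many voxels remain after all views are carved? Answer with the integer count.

remaining voxels: 134

start: 8×8×8 = 512 voxels
  1. axis=2 (XY plane), |mask|=33  ⇒  voxels=264
  2. axis=1 (XZ plane), |mask|=34  ⇒  voxels=134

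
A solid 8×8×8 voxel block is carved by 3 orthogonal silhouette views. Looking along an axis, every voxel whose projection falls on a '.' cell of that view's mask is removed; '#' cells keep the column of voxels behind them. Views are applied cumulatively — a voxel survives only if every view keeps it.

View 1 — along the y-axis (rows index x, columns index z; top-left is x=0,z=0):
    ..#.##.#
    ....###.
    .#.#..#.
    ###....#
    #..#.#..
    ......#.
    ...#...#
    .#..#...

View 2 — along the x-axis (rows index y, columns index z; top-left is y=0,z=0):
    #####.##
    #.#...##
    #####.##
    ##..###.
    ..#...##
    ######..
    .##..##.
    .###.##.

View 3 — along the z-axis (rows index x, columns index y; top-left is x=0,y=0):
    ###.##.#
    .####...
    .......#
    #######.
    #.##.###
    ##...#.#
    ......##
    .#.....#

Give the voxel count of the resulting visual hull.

start: 8×8×8 = 512 voxels
V1 y: intersect with XZ mask (22 set) -- 176 left
V2 x: intersect with YZ mask (41 set) -- 111 left
V3 z: intersect with XY mask (32 set) -- 62 left

voxel count = 62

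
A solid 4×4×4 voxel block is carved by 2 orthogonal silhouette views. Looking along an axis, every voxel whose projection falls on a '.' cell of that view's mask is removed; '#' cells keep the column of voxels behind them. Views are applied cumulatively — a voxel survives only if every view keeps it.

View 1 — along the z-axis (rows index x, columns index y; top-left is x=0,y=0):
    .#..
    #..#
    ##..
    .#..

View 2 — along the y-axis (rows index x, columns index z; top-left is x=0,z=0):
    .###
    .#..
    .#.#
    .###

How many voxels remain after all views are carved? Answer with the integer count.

full grid |V| = 64
step 1: project along z, AND mask (6/16) → |grid| = 24
step 2: project along y, AND mask (9/16) → |grid| = 12

12 voxels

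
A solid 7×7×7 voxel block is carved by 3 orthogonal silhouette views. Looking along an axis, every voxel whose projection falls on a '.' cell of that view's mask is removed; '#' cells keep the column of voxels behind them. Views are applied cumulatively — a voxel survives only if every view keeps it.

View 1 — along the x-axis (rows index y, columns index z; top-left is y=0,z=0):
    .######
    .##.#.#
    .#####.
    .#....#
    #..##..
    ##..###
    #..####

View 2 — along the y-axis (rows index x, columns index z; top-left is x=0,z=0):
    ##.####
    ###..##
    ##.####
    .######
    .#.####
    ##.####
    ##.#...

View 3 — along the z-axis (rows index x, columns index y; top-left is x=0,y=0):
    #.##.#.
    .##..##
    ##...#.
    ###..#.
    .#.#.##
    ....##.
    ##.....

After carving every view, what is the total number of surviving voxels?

full grid |V| = 343
V1 x: intersect with YZ mask (30 set) -- 210 left
V2 y: intersect with XZ mask (37 set) -- 164 left
V3 z: intersect with XY mask (23 set) -- 85 left

|visual hull| = 85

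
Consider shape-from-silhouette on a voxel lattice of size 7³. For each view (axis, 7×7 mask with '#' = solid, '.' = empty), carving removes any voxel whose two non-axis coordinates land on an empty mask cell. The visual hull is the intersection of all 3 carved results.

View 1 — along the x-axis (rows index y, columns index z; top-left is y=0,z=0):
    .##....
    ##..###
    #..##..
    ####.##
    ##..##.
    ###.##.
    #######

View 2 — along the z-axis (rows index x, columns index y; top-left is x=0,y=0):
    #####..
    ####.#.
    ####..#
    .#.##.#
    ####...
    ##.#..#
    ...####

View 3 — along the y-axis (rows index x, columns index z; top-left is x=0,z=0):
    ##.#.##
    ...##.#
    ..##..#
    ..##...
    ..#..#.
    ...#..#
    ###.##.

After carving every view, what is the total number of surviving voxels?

initial block: 7^3 = 343
[1] x-view keeps 32 columns → grid now 224
[2] z-view keeps 31 columns → grid now 144
[3] y-view keeps 22 columns → grid now 62

62 voxels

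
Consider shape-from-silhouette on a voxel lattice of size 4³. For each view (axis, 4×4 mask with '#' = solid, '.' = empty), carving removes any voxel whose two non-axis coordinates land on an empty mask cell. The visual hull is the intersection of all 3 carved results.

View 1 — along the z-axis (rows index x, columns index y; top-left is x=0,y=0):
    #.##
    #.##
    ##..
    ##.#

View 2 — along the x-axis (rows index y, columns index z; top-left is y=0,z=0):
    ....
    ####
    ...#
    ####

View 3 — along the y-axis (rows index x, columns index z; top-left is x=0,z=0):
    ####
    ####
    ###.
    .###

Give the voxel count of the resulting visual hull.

start: 4×4×4 = 64 voxels
V1 z: intersect with XY mask (11 set) -- 44 left
V2 x: intersect with YZ mask (9 set) -- 22 left
V3 y: intersect with XZ mask (14 set) -- 19 left

voxel count = 19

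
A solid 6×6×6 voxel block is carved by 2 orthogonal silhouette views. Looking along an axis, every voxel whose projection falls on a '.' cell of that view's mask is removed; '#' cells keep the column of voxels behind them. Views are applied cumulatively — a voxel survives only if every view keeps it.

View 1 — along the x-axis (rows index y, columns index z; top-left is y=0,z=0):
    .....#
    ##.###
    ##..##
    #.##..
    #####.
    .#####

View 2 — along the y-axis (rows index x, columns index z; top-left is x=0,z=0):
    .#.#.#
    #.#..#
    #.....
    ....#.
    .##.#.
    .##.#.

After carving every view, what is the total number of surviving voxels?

|visual hull| = 53

full grid |V| = 216
[1] x-view keeps 23 columns → grid now 138
[2] y-view keeps 14 columns → grid now 53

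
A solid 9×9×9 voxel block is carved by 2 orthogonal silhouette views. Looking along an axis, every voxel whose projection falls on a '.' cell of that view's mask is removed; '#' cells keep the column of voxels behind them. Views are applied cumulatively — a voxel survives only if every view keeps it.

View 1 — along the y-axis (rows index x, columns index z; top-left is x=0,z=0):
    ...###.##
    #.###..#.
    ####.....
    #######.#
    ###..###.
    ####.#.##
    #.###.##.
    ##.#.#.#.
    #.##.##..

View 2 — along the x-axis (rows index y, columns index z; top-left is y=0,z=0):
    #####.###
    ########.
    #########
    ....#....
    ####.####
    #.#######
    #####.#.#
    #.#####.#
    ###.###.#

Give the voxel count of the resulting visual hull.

start: 9×9×9 = 729 voxels
V1 y: intersect with XZ mask (51 set) -- 459 left
V2 x: intersect with YZ mask (63 set) -- 357 left

357 voxels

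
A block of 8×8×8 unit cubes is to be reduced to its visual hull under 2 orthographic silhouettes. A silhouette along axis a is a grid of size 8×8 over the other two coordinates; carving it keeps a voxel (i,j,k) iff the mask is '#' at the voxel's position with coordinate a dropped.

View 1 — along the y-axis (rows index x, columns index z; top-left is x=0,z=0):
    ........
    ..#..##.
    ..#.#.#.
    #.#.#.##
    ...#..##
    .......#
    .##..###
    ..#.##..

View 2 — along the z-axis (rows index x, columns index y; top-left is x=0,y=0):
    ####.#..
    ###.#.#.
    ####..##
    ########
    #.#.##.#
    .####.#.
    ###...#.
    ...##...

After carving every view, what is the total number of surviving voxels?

full grid |V| = 512
[1] y-view keeps 23 columns → grid now 184
[2] z-view keeps 40 columns → grid now 119

voxel count = 119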